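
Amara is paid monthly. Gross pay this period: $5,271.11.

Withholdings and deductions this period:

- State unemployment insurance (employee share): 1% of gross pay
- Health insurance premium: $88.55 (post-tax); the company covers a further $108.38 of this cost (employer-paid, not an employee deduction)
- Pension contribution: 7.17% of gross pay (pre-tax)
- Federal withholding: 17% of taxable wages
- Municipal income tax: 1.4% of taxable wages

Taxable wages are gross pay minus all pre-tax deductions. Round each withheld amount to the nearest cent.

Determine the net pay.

Pension contribution: $5,271.11 × 0.0717 = $377.94
Taxable wages = $5,271.11 − $377.94 = $4,893.17
Federal withholding: $4,893.17 × 0.17 = $831.84
Municipal income tax: $4,893.17 × 0.014 = $68.50
State unemployment insurance (employee share): $5,271.11 × 0.01 = $52.71
Health insurance premium: $88.55
(Employer's $108.38 toward health insurance premium is not withheld from the employee.)
Total deductions = $377.94 + $831.84 + $68.50 + $52.71 + $88.55 = $1,419.54
Net pay = $5,271.11 − $1,419.54 = $3,851.57

$3,851.57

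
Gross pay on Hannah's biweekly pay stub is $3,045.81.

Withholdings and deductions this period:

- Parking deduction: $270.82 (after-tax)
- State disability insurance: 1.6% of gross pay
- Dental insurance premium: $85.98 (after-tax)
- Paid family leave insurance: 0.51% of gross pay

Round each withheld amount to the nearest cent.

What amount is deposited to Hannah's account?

Paid family leave insurance: $3,045.81 × 0.0051 = $15.53
State disability insurance: $3,045.81 × 0.016 = $48.73
Dental insurance premium: $85.98
Parking deduction: $270.82
Total deductions = $15.53 + $48.73 + $85.98 + $270.82 = $421.06
Net pay = $3,045.81 − $421.06 = $2,624.75

$2,624.75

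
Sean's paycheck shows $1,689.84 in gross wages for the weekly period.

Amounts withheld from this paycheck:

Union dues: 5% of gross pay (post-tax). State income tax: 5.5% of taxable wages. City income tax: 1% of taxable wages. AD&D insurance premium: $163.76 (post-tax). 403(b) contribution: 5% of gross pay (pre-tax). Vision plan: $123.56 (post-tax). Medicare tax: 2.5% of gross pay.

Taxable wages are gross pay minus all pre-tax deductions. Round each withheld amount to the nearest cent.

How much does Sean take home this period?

$1,086.95

403(b) contribution: $1,689.84 × 0.05 = $84.49
Taxable wages = $1,689.84 − $84.49 = $1,605.35
City income tax: $1,605.35 × 0.01 = $16.05
State income tax: $1,605.35 × 0.055 = $88.29
Medicare tax: $1,689.84 × 0.025 = $42.25
Union dues: $1,689.84 × 0.05 = $84.49
AD&D insurance premium: $163.76
Vision plan: $123.56
Total deductions = $84.49 + $16.05 + $88.29 + $42.25 + $84.49 + $163.76 + $123.56 = $602.89
Net pay = $1,689.84 − $602.89 = $1,086.95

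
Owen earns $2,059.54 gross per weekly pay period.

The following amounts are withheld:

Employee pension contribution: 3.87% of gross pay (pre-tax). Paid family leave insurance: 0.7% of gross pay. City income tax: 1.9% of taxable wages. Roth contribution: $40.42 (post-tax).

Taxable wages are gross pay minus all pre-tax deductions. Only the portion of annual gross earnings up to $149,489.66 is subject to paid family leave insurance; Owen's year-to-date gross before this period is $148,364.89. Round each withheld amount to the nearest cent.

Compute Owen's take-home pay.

Employee pension contribution: $2,059.54 × 0.0387 = $79.70
Taxable wages = $2,059.54 − $79.70 = $1,979.84
City income tax: $1,979.84 × 0.019 = $37.62
Paid family leave insurance: only $149,489.66 − $148,364.89 = $1,124.77 of this check is subject → $1,124.77 × 0.007 = $7.87
Roth contribution: $40.42
Total deductions = $79.70 + $37.62 + $7.87 + $40.42 = $165.61
Net pay = $2,059.54 − $165.61 = $1,893.93

$1,893.93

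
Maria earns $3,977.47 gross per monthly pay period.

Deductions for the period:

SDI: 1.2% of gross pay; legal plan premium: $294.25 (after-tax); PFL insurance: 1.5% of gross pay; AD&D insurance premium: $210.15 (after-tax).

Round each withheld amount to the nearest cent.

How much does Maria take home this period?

SDI: $3,977.47 × 0.012 = $47.73
PFL insurance: $3,977.47 × 0.015 = $59.66
Legal plan premium: $294.25
AD&D insurance premium: $210.15
Total deductions = $47.73 + $59.66 + $294.25 + $210.15 = $611.79
Net pay = $3,977.47 − $611.79 = $3,365.68

$3,365.68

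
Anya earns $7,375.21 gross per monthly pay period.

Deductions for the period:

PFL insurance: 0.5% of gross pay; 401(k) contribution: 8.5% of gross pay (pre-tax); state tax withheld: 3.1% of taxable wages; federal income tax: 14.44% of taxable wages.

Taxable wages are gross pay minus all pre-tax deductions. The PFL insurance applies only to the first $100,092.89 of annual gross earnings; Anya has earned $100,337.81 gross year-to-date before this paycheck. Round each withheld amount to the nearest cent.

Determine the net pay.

401(k) contribution: $7,375.21 × 0.085 = $626.89
Taxable wages = $7,375.21 − $626.89 = $6,748.32
Federal income tax: $6,748.32 × 0.1444 = $974.46
State tax withheld: $6,748.32 × 0.031 = $209.20
PFL insurance: annual cap $100,092.89 already reached (YTD $100,337.81), so $0.00
Total deductions = $626.89 + $974.46 + $209.20 + $0.00 = $1,810.55
Net pay = $7,375.21 − $1,810.55 = $5,564.66

$5,564.66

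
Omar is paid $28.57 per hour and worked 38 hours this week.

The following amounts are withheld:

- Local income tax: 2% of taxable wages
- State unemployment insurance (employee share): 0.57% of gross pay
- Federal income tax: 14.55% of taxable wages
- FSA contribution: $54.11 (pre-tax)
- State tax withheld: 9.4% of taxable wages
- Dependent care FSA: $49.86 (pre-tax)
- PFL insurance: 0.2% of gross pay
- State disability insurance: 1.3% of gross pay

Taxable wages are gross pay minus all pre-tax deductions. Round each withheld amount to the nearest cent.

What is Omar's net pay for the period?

$704.47

Gross pay: 38 × $28.57 = $1,085.66
Dependent care FSA: $49.86
FSA contribution: $54.11
Pre-tax total = $49.86 + $54.11 = $103.97
Taxable wages = $1,085.66 − $103.97 = $981.69
Local income tax: $981.69 × 0.02 = $19.63
State tax withheld: $981.69 × 0.094 = $92.28
Federal income tax: $981.69 × 0.1455 = $142.84
State disability insurance: $1,085.66 × 0.013 = $14.11
State unemployment insurance (employee share): $1,085.66 × 0.0057 = $6.19
PFL insurance: $1,085.66 × 0.002 = $2.17
Total deductions = $49.86 + $54.11 + $19.63 + $92.28 + $142.84 + $14.11 + $6.19 + $2.17 = $381.19
Net pay = $1,085.66 − $381.19 = $704.47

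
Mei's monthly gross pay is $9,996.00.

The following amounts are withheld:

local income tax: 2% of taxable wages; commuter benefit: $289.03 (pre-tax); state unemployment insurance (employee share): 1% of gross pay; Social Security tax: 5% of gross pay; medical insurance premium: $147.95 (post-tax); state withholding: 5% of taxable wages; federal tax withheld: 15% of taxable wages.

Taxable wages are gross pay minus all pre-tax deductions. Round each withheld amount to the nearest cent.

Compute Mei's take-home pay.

$6,823.72

Commuter benefit: $289.03
Taxable wages = $9,996.00 − $289.03 = $9,706.97
Federal tax withheld: $9,706.97 × 0.15 = $1,456.05
Local income tax: $9,706.97 × 0.02 = $194.14
State withholding: $9,706.97 × 0.05 = $485.35
State unemployment insurance (employee share): $9,996.00 × 0.01 = $99.96
Social Security tax: $9,996.00 × 0.05 = $499.80
Medical insurance premium: $147.95
Total deductions = $289.03 + $1,456.05 + $194.14 + $485.35 + $99.96 + $499.80 + $147.95 = $3,172.28
Net pay = $9,996.00 − $3,172.28 = $6,823.72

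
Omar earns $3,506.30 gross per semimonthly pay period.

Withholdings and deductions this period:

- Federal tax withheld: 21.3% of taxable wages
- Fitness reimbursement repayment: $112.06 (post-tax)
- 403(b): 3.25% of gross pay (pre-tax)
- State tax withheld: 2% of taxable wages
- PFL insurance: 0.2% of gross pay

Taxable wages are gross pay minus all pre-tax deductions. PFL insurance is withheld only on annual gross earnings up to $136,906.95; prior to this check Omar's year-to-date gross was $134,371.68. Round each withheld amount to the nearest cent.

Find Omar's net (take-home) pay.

$2,484.80

403(b): $3,506.30 × 0.0325 = $113.95
Taxable wages = $3,506.30 − $113.95 = $3,392.35
State tax withheld: $3,392.35 × 0.02 = $67.85
Federal tax withheld: $3,392.35 × 0.213 = $722.57
PFL insurance: only $136,906.95 − $134,371.68 = $2,535.27 of this check is subject → $2,535.27 × 0.002 = $5.07
Fitness reimbursement repayment: $112.06
Total deductions = $113.95 + $67.85 + $722.57 + $5.07 + $112.06 = $1,021.50
Net pay = $3,506.30 − $1,021.50 = $2,484.80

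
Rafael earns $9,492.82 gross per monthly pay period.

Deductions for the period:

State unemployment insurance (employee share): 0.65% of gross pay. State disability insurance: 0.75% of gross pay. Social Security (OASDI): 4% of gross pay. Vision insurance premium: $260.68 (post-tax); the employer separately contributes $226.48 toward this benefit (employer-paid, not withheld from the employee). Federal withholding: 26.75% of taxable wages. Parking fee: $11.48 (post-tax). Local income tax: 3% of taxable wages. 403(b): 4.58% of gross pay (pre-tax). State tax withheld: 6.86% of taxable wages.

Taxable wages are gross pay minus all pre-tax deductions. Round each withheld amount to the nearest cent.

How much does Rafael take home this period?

$4,957.13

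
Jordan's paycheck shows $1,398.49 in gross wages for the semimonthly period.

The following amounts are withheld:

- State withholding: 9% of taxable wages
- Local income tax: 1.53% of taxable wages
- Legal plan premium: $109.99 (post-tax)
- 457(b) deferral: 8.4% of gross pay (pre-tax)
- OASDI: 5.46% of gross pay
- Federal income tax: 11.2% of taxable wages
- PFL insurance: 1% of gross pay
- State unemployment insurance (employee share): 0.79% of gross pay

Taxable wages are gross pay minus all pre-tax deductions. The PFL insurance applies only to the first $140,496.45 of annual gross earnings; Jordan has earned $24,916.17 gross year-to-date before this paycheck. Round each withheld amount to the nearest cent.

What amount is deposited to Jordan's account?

457(b) deferral: $1,398.49 × 0.084 = $117.47
Taxable wages = $1,398.49 − $117.47 = $1,281.02
Local income tax: $1,281.02 × 0.0153 = $19.60
State withholding: $1,281.02 × 0.09 = $115.29
Federal income tax: $1,281.02 × 0.112 = $143.47
PFL insurance: cap not yet reached, full $1,398.49 is subject → $1,398.49 × 0.01 = $13.98
OASDI: $1,398.49 × 0.0546 = $76.36
State unemployment insurance (employee share): $1,398.49 × 0.0079 = $11.05
Legal plan premium: $109.99
Total deductions = $117.47 + $19.60 + $115.29 + $143.47 + $13.98 + $76.36 + $11.05 + $109.99 = $607.21
Net pay = $1,398.49 − $607.21 = $791.28

$791.28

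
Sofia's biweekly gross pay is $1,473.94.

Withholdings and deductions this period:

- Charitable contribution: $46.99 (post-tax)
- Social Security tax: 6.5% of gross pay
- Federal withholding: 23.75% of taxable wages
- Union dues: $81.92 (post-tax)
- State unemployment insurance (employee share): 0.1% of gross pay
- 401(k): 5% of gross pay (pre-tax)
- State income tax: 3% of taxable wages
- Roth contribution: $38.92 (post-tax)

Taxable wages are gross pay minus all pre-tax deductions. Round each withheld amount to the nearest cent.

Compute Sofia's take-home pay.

$760.56

401(k): $1,473.94 × 0.05 = $73.70
Taxable wages = $1,473.94 − $73.70 = $1,400.24
State income tax: $1,400.24 × 0.03 = $42.01
Federal withholding: $1,400.24 × 0.2375 = $332.56
State unemployment insurance (employee share): $1,473.94 × 0.001 = $1.47
Social Security tax: $1,473.94 × 0.065 = $95.81
Roth contribution: $38.92
Union dues: $81.92
Charitable contribution: $46.99
Total deductions = $73.70 + $42.01 + $332.56 + $1.47 + $95.81 + $38.92 + $81.92 + $46.99 = $713.38
Net pay = $1,473.94 − $713.38 = $760.56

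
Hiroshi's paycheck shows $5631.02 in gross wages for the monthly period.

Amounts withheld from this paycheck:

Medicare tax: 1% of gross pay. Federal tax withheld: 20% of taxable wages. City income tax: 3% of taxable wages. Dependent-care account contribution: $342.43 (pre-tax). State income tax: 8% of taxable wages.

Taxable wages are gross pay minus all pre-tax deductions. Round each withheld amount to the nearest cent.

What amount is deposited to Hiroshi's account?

Dependent-care account contribution: $342.43
Taxable wages = $5631.02 − $342.43 = $5288.59
State income tax: $5288.59 × 0.08 = $423.09
Federal tax withheld: $5288.59 × 0.2 = $1057.72
City income tax: $5288.59 × 0.03 = $158.66
Medicare tax: $5631.02 × 0.01 = $56.31
Total deductions = $342.43 + $423.09 + $1057.72 + $158.66 + $56.31 = $2038.21
Net pay = $5631.02 − $2038.21 = $3592.81

$3592.81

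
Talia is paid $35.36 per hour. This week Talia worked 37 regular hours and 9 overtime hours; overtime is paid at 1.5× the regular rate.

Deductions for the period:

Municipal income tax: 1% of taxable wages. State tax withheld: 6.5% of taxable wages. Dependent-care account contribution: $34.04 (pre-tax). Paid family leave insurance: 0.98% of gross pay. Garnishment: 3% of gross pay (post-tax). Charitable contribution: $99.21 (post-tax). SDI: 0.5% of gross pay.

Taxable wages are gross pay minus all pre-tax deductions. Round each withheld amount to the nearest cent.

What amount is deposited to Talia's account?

$1,441.05

Regular pay: 37 × $35.36 = $1,308.32
Overtime pay: 9 × $35.36 × 1.5 = $477.36
Gross pay = $1,308.32 + $477.36 = $1,785.68
Dependent-care account contribution: $34.04
Taxable wages = $1,785.68 − $34.04 = $1,751.64
State tax withheld: $1,751.64 × 0.065 = $113.86
Municipal income tax: $1,751.64 × 0.01 = $17.52
SDI: $1,785.68 × 0.005 = $8.93
Paid family leave insurance: $1,785.68 × 0.0098 = $17.50
Garnishment: $1,785.68 × 0.03 = $53.57
Charitable contribution: $99.21
Total deductions = $34.04 + $113.86 + $17.52 + $8.93 + $17.50 + $53.57 + $99.21 = $344.63
Net pay = $1,785.68 − $344.63 = $1,441.05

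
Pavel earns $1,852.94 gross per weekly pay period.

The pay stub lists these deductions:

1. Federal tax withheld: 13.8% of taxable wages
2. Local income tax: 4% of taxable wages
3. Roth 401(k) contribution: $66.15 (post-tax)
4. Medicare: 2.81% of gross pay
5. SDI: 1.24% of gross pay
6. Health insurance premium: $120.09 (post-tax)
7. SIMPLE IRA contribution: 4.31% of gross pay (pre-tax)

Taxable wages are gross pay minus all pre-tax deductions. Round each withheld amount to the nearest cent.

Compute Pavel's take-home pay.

$1,196.18

SIMPLE IRA contribution: $1,852.94 × 0.0431 = $79.86
Taxable wages = $1,852.94 − $79.86 = $1,773.08
Local income tax: $1,773.08 × 0.04 = $70.92
Federal tax withheld: $1,773.08 × 0.138 = $244.69
SDI: $1,852.94 × 0.0124 = $22.98
Medicare: $1,852.94 × 0.0281 = $52.07
Health insurance premium: $120.09
Roth 401(k) contribution: $66.15
Total deductions = $79.86 + $70.92 + $244.69 + $22.98 + $52.07 + $120.09 + $66.15 = $656.76
Net pay = $1,852.94 − $656.76 = $1,196.18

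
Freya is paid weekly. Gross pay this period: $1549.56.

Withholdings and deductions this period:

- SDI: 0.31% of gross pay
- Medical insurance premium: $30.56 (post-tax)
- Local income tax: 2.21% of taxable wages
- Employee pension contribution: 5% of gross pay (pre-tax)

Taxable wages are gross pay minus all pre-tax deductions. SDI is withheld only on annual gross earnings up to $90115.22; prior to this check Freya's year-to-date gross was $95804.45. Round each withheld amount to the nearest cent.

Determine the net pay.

$1408.99

Employee pension contribution: $1549.56 × 0.05 = $77.48
Taxable wages = $1549.56 − $77.48 = $1472.08
Local income tax: $1472.08 × 0.0221 = $32.53
SDI: annual cap $90115.22 already reached (YTD $95804.45), so $0.00
Medical insurance premium: $30.56
Total deductions = $77.48 + $32.53 + $0.00 + $30.56 = $140.57
Net pay = $1549.56 − $140.57 = $1408.99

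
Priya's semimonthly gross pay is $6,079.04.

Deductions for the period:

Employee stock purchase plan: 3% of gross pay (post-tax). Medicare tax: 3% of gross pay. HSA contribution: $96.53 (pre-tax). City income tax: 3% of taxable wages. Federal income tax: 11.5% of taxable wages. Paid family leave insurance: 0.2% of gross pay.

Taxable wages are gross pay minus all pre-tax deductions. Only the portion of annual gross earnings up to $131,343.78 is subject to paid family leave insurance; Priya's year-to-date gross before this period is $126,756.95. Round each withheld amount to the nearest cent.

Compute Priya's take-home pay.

$4,741.13

HSA contribution: $96.53
Taxable wages = $6,079.04 − $96.53 = $5,982.51
City income tax: $5,982.51 × 0.03 = $179.48
Federal income tax: $5,982.51 × 0.115 = $687.99
Medicare tax: $6,079.04 × 0.03 = $182.37
Paid family leave insurance: only $131,343.78 − $126,756.95 = $4,586.83 of this check is subject → $4,586.83 × 0.002 = $9.17
Employee stock purchase plan: $6,079.04 × 0.03 = $182.37
Total deductions = $96.53 + $179.48 + $687.99 + $182.37 + $9.17 + $182.37 = $1,337.91
Net pay = $6,079.04 − $1,337.91 = $4,741.13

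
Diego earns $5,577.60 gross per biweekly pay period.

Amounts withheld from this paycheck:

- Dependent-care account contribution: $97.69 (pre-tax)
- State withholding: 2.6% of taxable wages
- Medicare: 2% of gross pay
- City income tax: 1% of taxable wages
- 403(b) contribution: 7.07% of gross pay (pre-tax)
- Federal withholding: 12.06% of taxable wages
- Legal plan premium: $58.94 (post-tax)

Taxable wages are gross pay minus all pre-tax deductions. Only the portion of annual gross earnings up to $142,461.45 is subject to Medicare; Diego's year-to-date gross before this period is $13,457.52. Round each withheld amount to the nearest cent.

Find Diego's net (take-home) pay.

403(b) contribution: $5,577.60 × 0.0707 = $394.34
Dependent-care account contribution: $97.69
Pre-tax total = $394.34 + $97.69 = $492.03
Taxable wages = $5,577.60 − $492.03 = $5,085.57
State withholding: $5,085.57 × 0.026 = $132.22
City income tax: $5,085.57 × 0.01 = $50.86
Federal withholding: $5,085.57 × 0.1206 = $613.32
Medicare: cap not yet reached, full $5,577.60 is subject → $5,577.60 × 0.02 = $111.55
Legal plan premium: $58.94
Total deductions = $394.34 + $97.69 + $132.22 + $50.86 + $613.32 + $111.55 + $58.94 = $1,458.92
Net pay = $5,577.60 − $1,458.92 = $4,118.68

$4,118.68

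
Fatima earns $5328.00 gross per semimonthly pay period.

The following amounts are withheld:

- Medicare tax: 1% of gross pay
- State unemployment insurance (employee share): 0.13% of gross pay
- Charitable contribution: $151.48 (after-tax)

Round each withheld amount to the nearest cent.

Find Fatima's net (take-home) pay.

Medicare tax: $5328.00 × 0.01 = $53.28
State unemployment insurance (employee share): $5328.00 × 0.0013 = $6.93
Charitable contribution: $151.48
Total deductions = $53.28 + $6.93 + $151.48 = $211.69
Net pay = $5328.00 − $211.69 = $5116.31

$5116.31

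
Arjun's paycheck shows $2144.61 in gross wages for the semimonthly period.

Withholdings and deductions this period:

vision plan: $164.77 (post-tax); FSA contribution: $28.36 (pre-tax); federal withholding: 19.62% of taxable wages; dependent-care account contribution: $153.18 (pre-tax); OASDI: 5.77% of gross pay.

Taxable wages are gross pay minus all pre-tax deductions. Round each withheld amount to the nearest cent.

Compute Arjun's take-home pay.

$1289.41

Dependent-care account contribution: $153.18
FSA contribution: $28.36
Pre-tax total = $153.18 + $28.36 = $181.54
Taxable wages = $2144.61 − $181.54 = $1963.07
Federal withholding: $1963.07 × 0.1962 = $385.15
OASDI: $2144.61 × 0.0577 = $123.74
Vision plan: $164.77
Total deductions = $153.18 + $28.36 + $385.15 + $123.74 + $164.77 = $855.20
Net pay = $2144.61 − $855.20 = $1289.41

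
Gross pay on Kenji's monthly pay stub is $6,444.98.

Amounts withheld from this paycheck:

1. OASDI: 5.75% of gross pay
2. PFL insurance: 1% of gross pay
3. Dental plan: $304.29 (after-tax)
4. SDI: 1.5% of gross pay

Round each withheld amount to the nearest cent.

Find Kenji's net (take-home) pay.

$5,608.98

PFL insurance: $6,444.98 × 0.01 = $64.45
SDI: $6,444.98 × 0.015 = $96.67
OASDI: $6,444.98 × 0.0575 = $370.59
Dental plan: $304.29
Total deductions = $64.45 + $96.67 + $370.59 + $304.29 = $836.00
Net pay = $6,444.98 − $836.00 = $5,608.98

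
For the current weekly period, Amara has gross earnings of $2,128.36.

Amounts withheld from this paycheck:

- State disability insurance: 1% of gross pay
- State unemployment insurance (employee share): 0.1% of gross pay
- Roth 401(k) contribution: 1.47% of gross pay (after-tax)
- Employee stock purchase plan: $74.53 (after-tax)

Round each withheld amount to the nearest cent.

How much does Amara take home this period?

State disability insurance: $2,128.36 × 0.01 = $21.28
State unemployment insurance (employee share): $2,128.36 × 0.001 = $2.13
Roth 401(k) contribution: $2,128.36 × 0.0147 = $31.29
Employee stock purchase plan: $74.53
Total deductions = $21.28 + $2.13 + $31.29 + $74.53 = $129.23
Net pay = $2,128.36 − $129.23 = $1,999.13

$1,999.13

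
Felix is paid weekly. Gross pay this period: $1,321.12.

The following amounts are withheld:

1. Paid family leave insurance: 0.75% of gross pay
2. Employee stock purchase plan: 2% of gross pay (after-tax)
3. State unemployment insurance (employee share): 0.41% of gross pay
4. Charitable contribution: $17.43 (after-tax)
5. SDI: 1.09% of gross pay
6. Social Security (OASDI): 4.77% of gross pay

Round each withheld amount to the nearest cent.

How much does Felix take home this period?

Social Security (OASDI): $1,321.12 × 0.0477 = $63.02
SDI: $1,321.12 × 0.0109 = $14.40
State unemployment insurance (employee share): $1,321.12 × 0.0041 = $5.42
Paid family leave insurance: $1,321.12 × 0.0075 = $9.91
Employee stock purchase plan: $1,321.12 × 0.02 = $26.42
Charitable contribution: $17.43
Total deductions = $63.02 + $14.40 + $5.42 + $9.91 + $26.42 + $17.43 = $136.60
Net pay = $1,321.12 − $136.60 = $1,184.52

$1,184.52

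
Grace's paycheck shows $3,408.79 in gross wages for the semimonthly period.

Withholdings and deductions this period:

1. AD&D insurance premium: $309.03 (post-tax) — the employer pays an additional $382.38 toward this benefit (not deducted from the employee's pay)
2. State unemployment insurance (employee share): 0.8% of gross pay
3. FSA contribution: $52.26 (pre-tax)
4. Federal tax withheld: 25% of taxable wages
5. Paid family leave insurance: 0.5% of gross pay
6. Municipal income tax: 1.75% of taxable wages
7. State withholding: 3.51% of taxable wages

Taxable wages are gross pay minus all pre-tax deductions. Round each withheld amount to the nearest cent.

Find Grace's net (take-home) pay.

FSA contribution: $52.26
Taxable wages = $3,408.79 − $52.26 = $3,356.53
Municipal income tax: $3,356.53 × 0.0175 = $58.74
Federal tax withheld: $3,356.53 × 0.25 = $839.13
State withholding: $3,356.53 × 0.0351 = $117.81
State unemployment insurance (employee share): $3,408.79 × 0.008 = $27.27
Paid family leave insurance: $3,408.79 × 0.005 = $17.04
AD&D insurance premium: $309.03
(Employer's $382.38 toward AD&D insurance premium is not withheld from the employee.)
Total deductions = $52.26 + $58.74 + $839.13 + $117.81 + $27.27 + $17.04 + $309.03 = $1,421.28
Net pay = $3,408.79 − $1,421.28 = $1,987.51

$1,987.51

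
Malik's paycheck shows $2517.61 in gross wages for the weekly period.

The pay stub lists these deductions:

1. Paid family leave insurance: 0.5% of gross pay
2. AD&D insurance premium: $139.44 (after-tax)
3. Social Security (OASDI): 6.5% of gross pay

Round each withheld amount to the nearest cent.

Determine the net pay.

Social Security (OASDI): $2517.61 × 0.065 = $163.64
Paid family leave insurance: $2517.61 × 0.005 = $12.59
AD&D insurance premium: $139.44
Total deductions = $163.64 + $12.59 + $139.44 = $315.67
Net pay = $2517.61 − $315.67 = $2201.94

$2201.94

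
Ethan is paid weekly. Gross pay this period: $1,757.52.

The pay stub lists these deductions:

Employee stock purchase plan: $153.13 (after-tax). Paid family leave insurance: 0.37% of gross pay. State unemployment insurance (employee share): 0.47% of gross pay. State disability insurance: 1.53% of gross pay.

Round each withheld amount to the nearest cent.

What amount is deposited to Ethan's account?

State disability insurance: $1,757.52 × 0.0153 = $26.89
Paid family leave insurance: $1,757.52 × 0.0037 = $6.50
State unemployment insurance (employee share): $1,757.52 × 0.0047 = $8.26
Employee stock purchase plan: $153.13
Total deductions = $26.89 + $6.50 + $8.26 + $153.13 = $194.78
Net pay = $1,757.52 − $194.78 = $1,562.74

$1,562.74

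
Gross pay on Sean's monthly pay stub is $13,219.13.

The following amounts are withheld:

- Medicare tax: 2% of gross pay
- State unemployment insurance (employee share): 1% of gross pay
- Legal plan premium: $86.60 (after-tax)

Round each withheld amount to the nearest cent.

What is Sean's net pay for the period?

$12,735.96

State unemployment insurance (employee share): $13,219.13 × 0.01 = $132.19
Medicare tax: $13,219.13 × 0.02 = $264.38
Legal plan premium: $86.60
Total deductions = $132.19 + $264.38 + $86.60 = $483.17
Net pay = $13,219.13 − $483.17 = $12,735.96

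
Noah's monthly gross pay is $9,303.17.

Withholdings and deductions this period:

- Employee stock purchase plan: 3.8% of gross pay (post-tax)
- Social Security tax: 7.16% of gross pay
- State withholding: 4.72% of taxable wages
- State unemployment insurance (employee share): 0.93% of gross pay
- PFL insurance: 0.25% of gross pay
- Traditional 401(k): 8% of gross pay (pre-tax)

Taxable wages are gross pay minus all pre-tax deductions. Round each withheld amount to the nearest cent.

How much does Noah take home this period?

Traditional 401(k): $9,303.17 × 0.08 = $744.25
Taxable wages = $9,303.17 − $744.25 = $8,558.92
State withholding: $8,558.92 × 0.0472 = $403.98
Social Security tax: $9,303.17 × 0.0716 = $666.11
PFL insurance: $9,303.17 × 0.0025 = $23.26
State unemployment insurance (employee share): $9,303.17 × 0.0093 = $86.52
Employee stock purchase plan: $9,303.17 × 0.038 = $353.52
Total deductions = $744.25 + $403.98 + $666.11 + $23.26 + $86.52 + $353.52 = $2,277.64
Net pay = $9,303.17 − $2,277.64 = $7,025.53

$7,025.53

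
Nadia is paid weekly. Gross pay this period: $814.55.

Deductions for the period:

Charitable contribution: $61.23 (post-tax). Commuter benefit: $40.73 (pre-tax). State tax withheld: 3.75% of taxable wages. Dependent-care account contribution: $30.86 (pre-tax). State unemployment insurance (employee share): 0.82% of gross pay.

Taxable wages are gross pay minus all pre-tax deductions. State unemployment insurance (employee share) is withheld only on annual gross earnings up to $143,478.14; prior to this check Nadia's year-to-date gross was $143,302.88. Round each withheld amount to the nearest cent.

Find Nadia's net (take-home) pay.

$652.43

Dependent-care account contribution: $30.86
Commuter benefit: $40.73
Pre-tax total = $30.86 + $40.73 = $71.59
Taxable wages = $814.55 − $71.59 = $742.96
State tax withheld: $742.96 × 0.0375 = $27.86
State unemployment insurance (employee share): only $143,478.14 − $143,302.88 = $175.26 of this check is subject → $175.26 × 0.0082 = $1.44
Charitable contribution: $61.23
Total deductions = $30.86 + $40.73 + $27.86 + $1.44 + $61.23 = $162.12
Net pay = $814.55 − $162.12 = $652.43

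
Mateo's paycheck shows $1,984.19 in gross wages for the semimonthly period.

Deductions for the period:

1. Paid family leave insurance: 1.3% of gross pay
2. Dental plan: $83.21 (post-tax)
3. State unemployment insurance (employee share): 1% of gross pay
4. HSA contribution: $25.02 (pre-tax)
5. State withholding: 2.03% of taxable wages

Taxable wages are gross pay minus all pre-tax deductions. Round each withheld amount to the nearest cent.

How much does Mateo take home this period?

$1,790.56

HSA contribution: $25.02
Taxable wages = $1,984.19 − $25.02 = $1,959.17
State withholding: $1,959.17 × 0.0203 = $39.77
Paid family leave insurance: $1,984.19 × 0.013 = $25.79
State unemployment insurance (employee share): $1,984.19 × 0.01 = $19.84
Dental plan: $83.21
Total deductions = $25.02 + $39.77 + $25.79 + $19.84 + $83.21 = $193.63
Net pay = $1,984.19 − $193.63 = $1,790.56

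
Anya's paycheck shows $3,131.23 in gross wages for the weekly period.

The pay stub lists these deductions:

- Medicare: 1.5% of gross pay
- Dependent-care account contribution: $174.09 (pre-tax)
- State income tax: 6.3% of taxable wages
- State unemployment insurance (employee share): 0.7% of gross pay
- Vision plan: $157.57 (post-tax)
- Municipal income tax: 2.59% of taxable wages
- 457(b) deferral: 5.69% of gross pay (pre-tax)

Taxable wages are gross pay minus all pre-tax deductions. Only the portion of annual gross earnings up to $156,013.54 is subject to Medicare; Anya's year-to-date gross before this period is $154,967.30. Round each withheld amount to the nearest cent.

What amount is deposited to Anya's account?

$2,336.73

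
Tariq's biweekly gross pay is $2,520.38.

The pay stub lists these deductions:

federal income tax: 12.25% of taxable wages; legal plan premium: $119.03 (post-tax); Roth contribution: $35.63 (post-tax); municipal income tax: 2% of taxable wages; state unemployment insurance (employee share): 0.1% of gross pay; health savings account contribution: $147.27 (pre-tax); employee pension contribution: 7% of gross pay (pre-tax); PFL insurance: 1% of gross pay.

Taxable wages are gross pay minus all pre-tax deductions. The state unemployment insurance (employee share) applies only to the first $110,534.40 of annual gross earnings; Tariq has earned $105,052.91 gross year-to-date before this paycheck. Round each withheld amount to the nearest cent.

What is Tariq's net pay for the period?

Health savings account contribution: $147.27
Employee pension contribution: $2,520.38 × 0.07 = $176.43
Pre-tax total = $147.27 + $176.43 = $323.70
Taxable wages = $2,520.38 − $323.70 = $2,196.68
Municipal income tax: $2,196.68 × 0.02 = $43.93
Federal income tax: $2,196.68 × 0.1225 = $269.09
State unemployment insurance (employee share): cap not yet reached, full $2,520.38 is subject → $2,520.38 × 0.001 = $2.52
PFL insurance: $2,520.38 × 0.01 = $25.20
Roth contribution: $35.63
Legal plan premium: $119.03
Total deductions = $147.27 + $176.43 + $43.93 + $269.09 + $2.52 + $25.20 + $35.63 + $119.03 = $819.10
Net pay = $2,520.38 − $819.10 = $1,701.28

$1,701.28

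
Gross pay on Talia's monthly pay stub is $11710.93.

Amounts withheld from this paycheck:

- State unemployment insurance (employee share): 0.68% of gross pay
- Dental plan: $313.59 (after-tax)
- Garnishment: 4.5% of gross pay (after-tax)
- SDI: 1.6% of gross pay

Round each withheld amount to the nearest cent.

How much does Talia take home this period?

$10603.35

State unemployment insurance (employee share): $11710.93 × 0.0068 = $79.63
SDI: $11710.93 × 0.016 = $187.37
Garnishment: $11710.93 × 0.045 = $526.99
Dental plan: $313.59
Total deductions = $79.63 + $187.37 + $526.99 + $313.59 = $1107.58
Net pay = $11710.93 − $1107.58 = $10603.35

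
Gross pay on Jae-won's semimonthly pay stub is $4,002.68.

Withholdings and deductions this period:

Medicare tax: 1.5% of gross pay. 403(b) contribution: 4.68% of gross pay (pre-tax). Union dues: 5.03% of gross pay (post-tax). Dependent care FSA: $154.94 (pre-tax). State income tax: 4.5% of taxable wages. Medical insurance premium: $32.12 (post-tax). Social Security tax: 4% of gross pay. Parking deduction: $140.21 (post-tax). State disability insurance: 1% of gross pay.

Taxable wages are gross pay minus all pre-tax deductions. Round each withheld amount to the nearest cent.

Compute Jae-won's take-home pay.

Dependent care FSA: $154.94
403(b) contribution: $4,002.68 × 0.0468 = $187.33
Pre-tax total = $154.94 + $187.33 = $342.27
Taxable wages = $4,002.68 − $342.27 = $3,660.41
State income tax: $3,660.41 × 0.045 = $164.72
Medicare tax: $4,002.68 × 0.015 = $60.04
Social Security tax: $4,002.68 × 0.04 = $160.11
State disability insurance: $4,002.68 × 0.01 = $40.03
Parking deduction: $140.21
Medical insurance premium: $32.12
Union dues: $4,002.68 × 0.0503 = $201.33
Total deductions = $154.94 + $187.33 + $164.72 + $60.04 + $160.11 + $40.03 + $140.21 + $32.12 + $201.33 = $1,140.83
Net pay = $4,002.68 − $1,140.83 = $2,861.85

$2,861.85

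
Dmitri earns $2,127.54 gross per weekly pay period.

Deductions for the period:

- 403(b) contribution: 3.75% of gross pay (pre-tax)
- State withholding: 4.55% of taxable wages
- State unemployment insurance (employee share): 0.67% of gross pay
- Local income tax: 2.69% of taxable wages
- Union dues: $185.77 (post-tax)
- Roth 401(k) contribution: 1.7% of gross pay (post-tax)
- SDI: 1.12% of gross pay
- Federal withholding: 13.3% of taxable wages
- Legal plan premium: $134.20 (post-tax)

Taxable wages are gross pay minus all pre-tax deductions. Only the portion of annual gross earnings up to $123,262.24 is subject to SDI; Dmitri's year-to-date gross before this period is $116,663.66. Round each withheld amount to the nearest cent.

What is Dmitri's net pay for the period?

$1,232.94

403(b) contribution: $2,127.54 × 0.0375 = $79.78
Taxable wages = $2,127.54 − $79.78 = $2,047.76
Federal withholding: $2,047.76 × 0.133 = $272.35
Local income tax: $2,047.76 × 0.0269 = $55.08
State withholding: $2,047.76 × 0.0455 = $93.17
State unemployment insurance (employee share): $2,127.54 × 0.0067 = $14.25
SDI: cap not yet reached, full $2,127.54 is subject → $2,127.54 × 0.0112 = $23.83
Union dues: $185.77
Legal plan premium: $134.20
Roth 401(k) contribution: $2,127.54 × 0.017 = $36.17
Total deductions = $79.78 + $272.35 + $55.08 + $93.17 + $14.25 + $23.83 + $185.77 + $134.20 + $36.17 = $894.60
Net pay = $2,127.54 − $894.60 = $1,232.94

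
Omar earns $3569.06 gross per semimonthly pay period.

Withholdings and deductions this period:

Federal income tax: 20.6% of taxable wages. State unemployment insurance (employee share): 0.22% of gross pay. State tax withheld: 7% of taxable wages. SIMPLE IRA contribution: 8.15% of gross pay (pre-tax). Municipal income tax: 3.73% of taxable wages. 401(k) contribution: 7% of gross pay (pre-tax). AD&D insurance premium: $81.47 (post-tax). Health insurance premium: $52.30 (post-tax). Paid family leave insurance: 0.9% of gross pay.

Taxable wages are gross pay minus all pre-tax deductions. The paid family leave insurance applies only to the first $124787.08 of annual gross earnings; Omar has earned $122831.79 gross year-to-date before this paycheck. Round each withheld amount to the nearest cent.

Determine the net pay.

$1920.35

401(k) contribution: $3569.06 × 0.07 = $249.83
SIMPLE IRA contribution: $3569.06 × 0.0815 = $290.88
Pre-tax total = $249.83 + $290.88 = $540.71
Taxable wages = $3569.06 − $540.71 = $3028.35
State tax withheld: $3028.35 × 0.07 = $211.98
Municipal income tax: $3028.35 × 0.0373 = $112.96
Federal income tax: $3028.35 × 0.206 = $623.84
Paid family leave insurance: only $124787.08 − $122831.79 = $1955.29 of this check is subject → $1955.29 × 0.009 = $17.60
State unemployment insurance (employee share): $3569.06 × 0.0022 = $7.85
AD&D insurance premium: $81.47
Health insurance premium: $52.30
Total deductions = $249.83 + $290.88 + $211.98 + $112.96 + $623.84 + $17.60 + $7.85 + $81.47 + $52.30 = $1648.71
Net pay = $3569.06 − $1648.71 = $1920.35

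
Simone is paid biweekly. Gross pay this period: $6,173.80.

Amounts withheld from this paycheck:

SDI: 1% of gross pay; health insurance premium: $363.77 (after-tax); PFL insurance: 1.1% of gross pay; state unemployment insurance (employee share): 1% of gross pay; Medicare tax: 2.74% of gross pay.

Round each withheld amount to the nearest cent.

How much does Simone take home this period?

State unemployment insurance (employee share): $6,173.80 × 0.01 = $61.74
SDI: $6,173.80 × 0.01 = $61.74
PFL insurance: $6,173.80 × 0.011 = $67.91
Medicare tax: $6,173.80 × 0.0274 = $169.16
Health insurance premium: $363.77
Total deductions = $61.74 + $61.74 + $67.91 + $169.16 + $363.77 = $724.32
Net pay = $6,173.80 − $724.32 = $5,449.48

$5,449.48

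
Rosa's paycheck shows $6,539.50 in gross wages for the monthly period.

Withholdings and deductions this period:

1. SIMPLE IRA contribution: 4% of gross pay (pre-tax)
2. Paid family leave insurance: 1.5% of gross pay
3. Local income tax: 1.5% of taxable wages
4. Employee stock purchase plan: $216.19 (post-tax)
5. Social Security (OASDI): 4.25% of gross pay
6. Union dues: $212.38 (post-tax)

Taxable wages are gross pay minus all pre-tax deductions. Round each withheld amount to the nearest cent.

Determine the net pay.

$5,379.16

SIMPLE IRA contribution: $6,539.50 × 0.04 = $261.58
Taxable wages = $6,539.50 − $261.58 = $6,277.92
Local income tax: $6,277.92 × 0.015 = $94.17
Paid family leave insurance: $6,539.50 × 0.015 = $98.09
Social Security (OASDI): $6,539.50 × 0.0425 = $277.93
Union dues: $212.38
Employee stock purchase plan: $216.19
Total deductions = $261.58 + $94.17 + $98.09 + $277.93 + $212.38 + $216.19 = $1,160.34
Net pay = $6,539.50 − $1,160.34 = $5,379.16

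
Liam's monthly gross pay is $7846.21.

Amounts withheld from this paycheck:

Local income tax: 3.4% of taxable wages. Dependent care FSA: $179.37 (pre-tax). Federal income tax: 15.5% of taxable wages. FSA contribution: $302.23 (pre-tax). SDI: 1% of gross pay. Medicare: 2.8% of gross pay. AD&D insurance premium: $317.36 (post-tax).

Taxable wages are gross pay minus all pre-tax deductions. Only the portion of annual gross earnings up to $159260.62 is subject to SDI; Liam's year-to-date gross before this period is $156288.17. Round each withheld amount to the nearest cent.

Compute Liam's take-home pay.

$5405.93

Dependent care FSA: $179.37
FSA contribution: $302.23
Pre-tax total = $179.37 + $302.23 = $481.60
Taxable wages = $7846.21 − $481.60 = $7364.61
Federal income tax: $7364.61 × 0.155 = $1141.51
Local income tax: $7364.61 × 0.034 = $250.40
Medicare: $7846.21 × 0.028 = $219.69
SDI: only $159260.62 − $156288.17 = $2972.45 of this check is subject → $2972.45 × 0.01 = $29.72
AD&D insurance premium: $317.36
Total deductions = $179.37 + $302.23 + $1141.51 + $250.40 + $219.69 + $29.72 + $317.36 = $2440.28
Net pay = $7846.21 − $2440.28 = $5405.93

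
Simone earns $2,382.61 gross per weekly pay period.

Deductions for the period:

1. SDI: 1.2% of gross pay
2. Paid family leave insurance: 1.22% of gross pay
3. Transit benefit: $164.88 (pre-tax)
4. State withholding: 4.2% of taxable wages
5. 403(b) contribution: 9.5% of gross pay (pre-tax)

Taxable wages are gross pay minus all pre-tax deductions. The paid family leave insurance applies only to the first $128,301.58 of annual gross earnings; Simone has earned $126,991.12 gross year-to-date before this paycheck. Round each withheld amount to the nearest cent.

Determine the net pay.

$1,863.16

Transit benefit: $164.88
403(b) contribution: $2,382.61 × 0.095 = $226.35
Pre-tax total = $164.88 + $226.35 = $391.23
Taxable wages = $2,382.61 − $391.23 = $1,991.38
State withholding: $1,991.38 × 0.042 = $83.64
Paid family leave insurance: only $128,301.58 − $126,991.12 = $1,310.46 of this check is subject → $1,310.46 × 0.0122 = $15.99
SDI: $2,382.61 × 0.012 = $28.59
Total deductions = $164.88 + $226.35 + $83.64 + $15.99 + $28.59 = $519.45
Net pay = $2,382.61 − $519.45 = $1,863.16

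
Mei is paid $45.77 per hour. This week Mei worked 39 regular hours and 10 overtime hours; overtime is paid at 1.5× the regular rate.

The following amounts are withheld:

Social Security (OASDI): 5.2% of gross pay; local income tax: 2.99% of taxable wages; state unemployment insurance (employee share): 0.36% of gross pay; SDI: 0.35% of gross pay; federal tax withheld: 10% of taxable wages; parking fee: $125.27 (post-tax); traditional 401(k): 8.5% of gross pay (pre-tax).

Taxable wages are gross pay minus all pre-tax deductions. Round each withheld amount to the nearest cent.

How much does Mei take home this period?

$1,696.39

Regular pay: 39 × $45.77 = $1,785.03
Overtime pay: 10 × $45.77 × 1.5 = $686.55
Gross pay = $1,785.03 + $686.55 = $2,471.58
Traditional 401(k): $2,471.58 × 0.085 = $210.08
Taxable wages = $2,471.58 − $210.08 = $2,261.50
Local income tax: $2,261.50 × 0.0299 = $67.62
Federal tax withheld: $2,261.50 × 0.1 = $226.15
SDI: $2,471.58 × 0.0035 = $8.65
Social Security (OASDI): $2,471.58 × 0.052 = $128.52
State unemployment insurance (employee share): $2,471.58 × 0.0036 = $8.90
Parking fee: $125.27
Total deductions = $210.08 + $67.62 + $226.15 + $8.65 + $128.52 + $8.90 + $125.27 = $775.19
Net pay = $2,471.58 − $775.19 = $1,696.39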